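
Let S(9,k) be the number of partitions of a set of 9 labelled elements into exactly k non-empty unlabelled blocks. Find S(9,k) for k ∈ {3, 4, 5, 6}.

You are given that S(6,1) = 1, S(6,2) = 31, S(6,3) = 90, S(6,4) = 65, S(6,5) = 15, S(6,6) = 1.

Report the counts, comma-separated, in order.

3025, 7770, 6951, 2646

[7] T[7,1]:1*1+0=1 · T[7,2]:2*31+1=63 · T[7,3]:3*90+31=301 · T[7,4]:4*65+90=350 · T[7,5]:5*15+65=140 · T[7,6]:6*1+15=21
[8] T[8,2]:2*63+1=127 · T[8,3]:3*301+63=966 · T[8,4]:4*350+301=1701 · T[8,5]:5*140+350=1050 · T[8,6]:6*21+140=266
[9] T[9,3]:3*966+127=3025 · T[9,4]:4*1701+966=7770 · T[9,5]:5*1050+1701=6951 · T[9,6]:6*266+1050=2646
Read S(9,3) = 3025, S(9,4) = 7770, S(9,5) = 6951, S(9,6) = 2646.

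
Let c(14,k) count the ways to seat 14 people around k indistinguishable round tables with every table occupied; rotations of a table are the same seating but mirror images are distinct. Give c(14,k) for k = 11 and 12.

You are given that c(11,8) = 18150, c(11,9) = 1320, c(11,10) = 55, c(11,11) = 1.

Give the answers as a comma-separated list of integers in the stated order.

91091, 3731

r12: T_12,9=11×1320+18150=32670; T_12,10=11×55+1320=1925; T_12,11=11×1+55=66; T_12,12=11×0+1=1
r13: T_13,10=12×1925+32670=55770; T_13,11=12×66+1925=2717; T_13,12=12×1+66=78
r14: T_14,11=13×2717+55770=91091; T_14,12=13×78+2717=3731
Read c(14,11) = 91091, c(14,12) = 3731.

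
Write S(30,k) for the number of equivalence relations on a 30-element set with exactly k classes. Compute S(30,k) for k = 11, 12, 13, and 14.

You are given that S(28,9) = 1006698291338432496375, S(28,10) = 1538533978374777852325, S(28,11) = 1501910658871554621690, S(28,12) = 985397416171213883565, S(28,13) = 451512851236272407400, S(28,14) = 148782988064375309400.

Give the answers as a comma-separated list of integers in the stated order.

215047101560666876619690, 177979707061075333384555, 102442517922081938561415, 42337710060168129525765

i=29: T(29,10)=1006698291338432496375+10·1538533978374777852325=16392038075086211019625 | T(29,11)=1538533978374777852325+11·1501910658871554621690=18059551225961878690915 | T(29,12)=1501910658871554621690+12·985397416171213883565=13326679652926121224470 | T(29,13)=985397416171213883565+13·451512851236272407400=6855064482242755179765 | T(29,14)=451512851236272407400+14·148782988064375309400=2534474684137526739000
i=30: T(30,11)=16392038075086211019625+11·18059551225961878690915=215047101560666876619690 | T(30,12)=18059551225961878690915+12·13326679652926121224470=177979707061075333384555 | T(30,13)=13326679652926121224470+13·6855064482242755179765=102442517922081938561415 | T(30,14)=6855064482242755179765+14·2534474684137526739000=42337710060168129525765
Read S(30,11) = 215047101560666876619690, S(30,12) = 177979707061075333384555, S(30,13) = 102442517922081938561415, S(30,14) = 42337710060168129525765.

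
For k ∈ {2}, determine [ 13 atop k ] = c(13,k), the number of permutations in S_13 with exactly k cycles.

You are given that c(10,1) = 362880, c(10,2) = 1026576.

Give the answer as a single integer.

1486442880

[11] T[11,1]:10*362880+0=3628800 · T[11,2]:10*1026576+362880=10628640
[12] T[12,1]:11*3628800+0=39916800 · T[12,2]:11*10628640+3628800=120543840
[13] T[13,2]:12*120543840+39916800=1486442880
Read c(13,2) = 1486442880.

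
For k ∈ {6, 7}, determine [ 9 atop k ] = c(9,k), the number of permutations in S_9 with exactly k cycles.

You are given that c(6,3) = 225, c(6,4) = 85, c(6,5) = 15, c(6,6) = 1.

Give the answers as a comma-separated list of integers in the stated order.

row 7: T[7][4]=6·85+225=735  T[7][5]=6·15+85=175  T[7][6]=6·1+15=21  T[7][7]=6·0+1=1
row 8: T[8][5]=7·175+735=1960  T[8][6]=7·21+175=322  T[8][7]=7·1+21=28
row 9: T[9][6]=8·322+1960=4536  T[9][7]=8·28+322=546
Read c(9,6) = 4536, c(9,7) = 546.

4536, 546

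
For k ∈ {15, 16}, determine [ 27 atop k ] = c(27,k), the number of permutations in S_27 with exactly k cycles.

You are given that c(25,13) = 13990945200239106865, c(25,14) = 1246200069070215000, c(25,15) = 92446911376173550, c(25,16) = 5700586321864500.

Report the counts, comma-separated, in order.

[26] T[26,14]:25*1246200069070215000+13990945200239106865=45145946926994481865 · T[26,15]:25*92446911376173550+1246200069070215000=3557372853474553750 · T[26,16]:25*5700586321864500+92446911376173550=234961569422786050
[27] T[27,15]:26*3557372853474553750+45145946926994481865=137637641117332879365 · T[27,16]:26*234961569422786050+3557372853474553750=9666373658466991050
Read c(27,15) = 137637641117332879365, c(27,16) = 9666373658466991050.

137637641117332879365, 9666373658466991050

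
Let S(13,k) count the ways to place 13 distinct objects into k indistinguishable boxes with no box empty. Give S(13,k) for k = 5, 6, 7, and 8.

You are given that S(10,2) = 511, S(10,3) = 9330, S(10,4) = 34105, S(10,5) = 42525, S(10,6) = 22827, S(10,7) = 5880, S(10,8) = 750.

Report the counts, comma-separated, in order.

7508501, 9321312, 5715424, 1899612

r11: T_11,3=3×9330+511=28501; T_11,4=4×34105+9330=145750; T_11,5=5×42525+34105=246730; T_11,6=6×22827+42525=179487; T_11,7=7×5880+22827=63987; T_11,8=8×750+5880=11880
r12: T_12,4=4×145750+28501=611501; T_12,5=5×246730+145750=1379400; T_12,6=6×179487+246730=1323652; T_12,7=7×63987+179487=627396; T_12,8=8×11880+63987=159027
r13: T_13,5=5×1379400+611501=7508501; T_13,6=6×1323652+1379400=9321312; T_13,7=7×627396+1323652=5715424; T_13,8=8×159027+627396=1899612
Read S(13,5) = 7508501, S(13,6) = 9321312, S(13,7) = 5715424, S(13,8) = 1899612.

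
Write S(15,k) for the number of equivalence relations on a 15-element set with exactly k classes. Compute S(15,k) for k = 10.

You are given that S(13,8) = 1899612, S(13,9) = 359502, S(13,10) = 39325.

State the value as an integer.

[14] T[14,9]:9*359502+1899612=5135130 · T[14,10]:10*39325+359502=752752
[15] T[15,10]:10*752752+5135130=12662650
Read S(15,10) = 12662650.

12662650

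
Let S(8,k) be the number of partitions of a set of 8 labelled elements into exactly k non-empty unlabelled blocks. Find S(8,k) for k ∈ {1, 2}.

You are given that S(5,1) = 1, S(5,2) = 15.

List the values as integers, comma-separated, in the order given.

1, 127

row 6: T[6][1]=1·1+0=1  T[6][2]=2·15+1=31
row 7: T[7][1]=1·1+0=1  T[7][2]=2·31+1=63
row 8: T[8][1]=1·1+0=1  T[8][2]=2·63+1=127
Read S(8,1) = 1, S(8,2) = 127.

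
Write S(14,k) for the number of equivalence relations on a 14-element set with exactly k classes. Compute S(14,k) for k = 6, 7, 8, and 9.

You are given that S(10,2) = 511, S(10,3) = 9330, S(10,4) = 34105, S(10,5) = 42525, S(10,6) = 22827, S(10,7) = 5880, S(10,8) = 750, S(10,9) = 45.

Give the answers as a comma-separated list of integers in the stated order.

row 11: T[11][3]=3·9330+511=28501  T[11][4]=4·34105+9330=145750  T[11][5]=5·42525+34105=246730  T[11][6]=6·22827+42525=179487  T[11][7]=7·5880+22827=63987  T[11][8]=8·750+5880=11880  T[11][9]=9·45+750=1155
row 12: T[12][4]=4·145750+28501=611501  T[12][5]=5·246730+145750=1379400  T[12][6]=6·179487+246730=1323652  T[12][7]=7·63987+179487=627396  T[12][8]=8·11880+63987=159027  T[12][9]=9·1155+11880=22275
row 13: T[13][5]=5·1379400+611501=7508501  T[13][6]=6·1323652+1379400=9321312  T[13][7]=7·627396+1323652=5715424  T[13][8]=8·159027+627396=1899612  T[13][9]=9·22275+159027=359502
row 14: T[14][6]=6·9321312+7508501=63436373  T[14][7]=7·5715424+9321312=49329280  T[14][8]=8·1899612+5715424=20912320  T[14][9]=9·359502+1899612=5135130
Read S(14,6) = 63436373, S(14,7) = 49329280, S(14,8) = 20912320, S(14,9) = 5135130.

63436373, 49329280, 20912320, 5135130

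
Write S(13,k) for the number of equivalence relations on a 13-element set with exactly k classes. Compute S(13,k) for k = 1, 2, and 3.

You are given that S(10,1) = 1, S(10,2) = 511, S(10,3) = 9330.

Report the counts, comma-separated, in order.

[11] T[11,1]:1*1+0=1 · T[11,2]:2*511+1=1023 · T[11,3]:3*9330+511=28501
[12] T[12,1]:1*1+0=1 · T[12,2]:2*1023+1=2047 · T[12,3]:3*28501+1023=86526
[13] T[13,1]:1*1+0=1 · T[13,2]:2*2047+1=4095 · T[13,3]:3*86526+2047=261625
Read S(13,1) = 1, S(13,2) = 4095, S(13,3) = 261625.

1, 4095, 261625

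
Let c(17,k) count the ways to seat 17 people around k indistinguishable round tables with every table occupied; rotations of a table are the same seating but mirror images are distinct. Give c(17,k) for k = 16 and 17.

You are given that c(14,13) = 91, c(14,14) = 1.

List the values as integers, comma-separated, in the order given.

r15: T_15,14=14×1+91=105; T_15,15=14×0+1=1
r16: T_16,15=15×1+105=120; T_16,16=15×0+1=1
r17: T_17,16=16×1+120=136; T_17,17=16×0+1=1
Read c(17,16) = 136, c(17,17) = 1.

136, 1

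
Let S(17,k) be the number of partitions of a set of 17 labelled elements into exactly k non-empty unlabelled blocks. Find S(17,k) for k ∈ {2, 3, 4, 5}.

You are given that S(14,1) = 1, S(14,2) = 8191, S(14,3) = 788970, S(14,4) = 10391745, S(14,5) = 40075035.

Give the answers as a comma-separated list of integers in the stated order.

65535, 21457825, 694337290, 5652751651

[15] T[15,1]:1*1+0=1 · T[15,2]:2*8191+1=16383 · T[15,3]:3*788970+8191=2375101 · T[15,4]:4*10391745+788970=42355950 · T[15,5]:5*40075035+10391745=210766920
[16] T[16,1]:1*1+0=1 · T[16,2]:2*16383+1=32767 · T[16,3]:3*2375101+16383=7141686 · T[16,4]:4*42355950+2375101=171798901 · T[16,5]:5*210766920+42355950=1096190550
[17] T[17,2]:2*32767+1=65535 · T[17,3]:3*7141686+32767=21457825 · T[17,4]:4*171798901+7141686=694337290 · T[17,5]:5*1096190550+171798901=5652751651
Read S(17,2) = 65535, S(17,3) = 21457825, S(17,4) = 694337290, S(17,5) = 5652751651.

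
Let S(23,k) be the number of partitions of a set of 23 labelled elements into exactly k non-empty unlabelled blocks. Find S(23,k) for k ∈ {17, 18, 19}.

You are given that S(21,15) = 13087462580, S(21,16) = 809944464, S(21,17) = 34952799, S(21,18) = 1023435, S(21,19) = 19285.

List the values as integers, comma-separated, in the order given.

49916988803, 2364885369, 79781779

i=22: T(22,16)=13087462580+16·809944464=26046574004 | T(22,17)=809944464+17·34952799=1404142047 | T(22,18)=34952799+18·1023435=53374629 | T(22,19)=1023435+19·19285=1389850
i=23: T(23,17)=26046574004+17·1404142047=49916988803 | T(23,18)=1404142047+18·53374629=2364885369 | T(23,19)=53374629+19·1389850=79781779
Read S(23,17) = 49916988803, S(23,18) = 2364885369, S(23,19) = 79781779.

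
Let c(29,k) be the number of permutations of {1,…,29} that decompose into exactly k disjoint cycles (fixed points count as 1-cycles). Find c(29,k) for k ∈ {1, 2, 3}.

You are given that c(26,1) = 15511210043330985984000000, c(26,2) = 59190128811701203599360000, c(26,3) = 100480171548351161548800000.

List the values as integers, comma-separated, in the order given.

r27: T_27,1=26×15511210043330985984000000+0=403291461126605635584000000; T_27,2=26×59190128811701203599360000+15511210043330985984000000=1554454559147562279567360000; T_27,3=26×100480171548351161548800000+59190128811701203599360000=2671674589068831403868160000
r28: T_28,1=27×403291461126605635584000000+0=10888869450418352160768000000; T_28,2=27×1554454559147562279567360000+403291461126605635584000000=42373564558110787183902720000; T_28,3=27×2671674589068831403868160000+1554454559147562279567360000=73689668464006010184007680000
r29: T_29,1=28×10888869450418352160768000000+0=304888344611713860501504000000; T_29,2=28×42373564558110787183902720000+10888869450418352160768000000=1197348677077520393310044160000; T_29,3=28×73689668464006010184007680000+42373564558110787183902720000=2105684281550279072336117760000
Read c(29,1) = 304888344611713860501504000000, c(29,2) = 1197348677077520393310044160000, c(29,3) = 2105684281550279072336117760000.

304888344611713860501504000000, 1197348677077520393310044160000, 2105684281550279072336117760000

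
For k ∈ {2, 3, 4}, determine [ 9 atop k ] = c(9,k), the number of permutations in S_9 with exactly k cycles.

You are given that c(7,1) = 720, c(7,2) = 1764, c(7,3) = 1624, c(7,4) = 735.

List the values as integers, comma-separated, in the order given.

109584, 118124, 67284

[8] T[8,1]:7*720+0=5040 · T[8,2]:7*1764+720=13068 · T[8,3]:7*1624+1764=13132 · T[8,4]:7*735+1624=6769
[9] T[9,2]:8*13068+5040=109584 · T[9,3]:8*13132+13068=118124 · T[9,4]:8*6769+13132=67284
Read c(9,2) = 109584, c(9,3) = 118124, c(9,4) = 67284.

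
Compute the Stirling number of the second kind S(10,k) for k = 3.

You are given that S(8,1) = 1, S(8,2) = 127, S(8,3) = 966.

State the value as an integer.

[9] T[9,2]:2*127+1=255 · T[9,3]:3*966+127=3025
[10] T[10,3]:3*3025+255=9330
Read S(10,3) = 9330.

9330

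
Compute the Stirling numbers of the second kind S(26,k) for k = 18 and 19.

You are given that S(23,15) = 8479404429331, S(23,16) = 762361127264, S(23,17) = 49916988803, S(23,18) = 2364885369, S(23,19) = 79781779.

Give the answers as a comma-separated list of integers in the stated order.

[24] T[24,16]:16*762361127264+8479404429331=20677182465555 · T[24,17]:17*49916988803+762361127264=1610949936915 · T[24,18]:18*2364885369+49916988803=92484925445 · T[24,19]:19*79781779+2364885369=3880739170
[25] T[25,17]:17*1610949936915+20677182465555=48063331393110 · T[25,18]:18*92484925445+1610949936915=3275678594925 · T[25,19]:19*3880739170+92484925445=166218969675
[26] T[26,18]:18*3275678594925+48063331393110=107025546101760 · T[26,19]:19*166218969675+3275678594925=6433839018750
Read S(26,18) = 107025546101760, S(26,19) = 6433839018750.

107025546101760, 6433839018750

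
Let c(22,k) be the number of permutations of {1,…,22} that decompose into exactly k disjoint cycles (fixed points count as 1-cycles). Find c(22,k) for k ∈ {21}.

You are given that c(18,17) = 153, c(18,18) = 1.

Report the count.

231

row 19: T[19][18]=18·1+153=171  T[19][19]=18·0+1=1
row 20: T[20][19]=19·1+171=190  T[20][20]=19·0+1=1
row 21: T[21][20]=20·1+190=210  T[21][21]=20·0+1=1
row 22: T[22][21]=21·1+210=231
Read c(22,21) = 231.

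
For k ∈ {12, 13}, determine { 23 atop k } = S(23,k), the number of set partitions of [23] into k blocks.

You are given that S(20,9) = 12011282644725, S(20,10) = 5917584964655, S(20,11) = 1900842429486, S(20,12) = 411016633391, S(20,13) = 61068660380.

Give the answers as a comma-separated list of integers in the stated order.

[21] T[21,10]:10*5917584964655+12011282644725=71187132291275 · T[21,11]:11*1900842429486+5917584964655=26826851689001 · T[21,12]:12*411016633391+1900842429486=6833042030178 · T[21,13]:13*61068660380+411016633391=1204909218331
[22] T[22,11]:11*26826851689001+71187132291275=366282500870286 · T[22,12]:12*6833042030178+26826851689001=108823356051137 · T[22,13]:13*1204909218331+6833042030178=22496861868481
[23] T[23,12]:12*108823356051137+366282500870286=1672162773483930 · T[23,13]:13*22496861868481+108823356051137=401282560341390
Read S(23,12) = 1672162773483930, S(23,13) = 401282560341390.

1672162773483930, 401282560341390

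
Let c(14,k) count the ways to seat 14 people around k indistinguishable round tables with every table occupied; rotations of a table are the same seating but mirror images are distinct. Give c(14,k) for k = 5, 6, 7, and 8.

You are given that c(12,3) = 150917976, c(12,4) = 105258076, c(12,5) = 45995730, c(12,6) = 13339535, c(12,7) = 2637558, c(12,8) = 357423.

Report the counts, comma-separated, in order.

@13  (13,4):105258076·12+150917976→1414014888, (13,5):45995730·12+105258076→657206836, (13,6):13339535·12+45995730→206070150, (13,7):2637558·12+13339535→44990231, (13,8):357423·12+2637558→6926634
@14  (14,5):657206836·13+1414014888→9957703756, (14,6):206070150·13+657206836→3336118786, (14,7):44990231·13+206070150→790943153, (14,8):6926634·13+44990231→135036473
Read c(14,5) = 9957703756, c(14,6) = 3336118786, c(14,7) = 790943153, c(14,8) = 135036473.

9957703756, 3336118786, 790943153, 135036473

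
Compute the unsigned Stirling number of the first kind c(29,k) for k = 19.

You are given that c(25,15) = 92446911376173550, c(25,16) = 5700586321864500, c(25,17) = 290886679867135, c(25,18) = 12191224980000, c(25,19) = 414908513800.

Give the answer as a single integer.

3031400077459516035

[26] T[26,16]:25*5700586321864500+92446911376173550=234961569422786050 · T[26,17]:25*290886679867135+5700586321864500=12972753318542875 · T[26,18]:25*12191224980000+290886679867135=595667304367135 · T[26,19]:25*414908513800+12191224980000=22563937825000
[27] T[27,17]:26*12972753318542875+234961569422786050=572253155704900800 · T[27,18]:26*595667304367135+12972753318542875=28460103232088385 · T[27,19]:26*22563937825000+595667304367135=1182329687817135
[28] T[28,18]:27*28460103232088385+572253155704900800=1340675942971287195 · T[28,19]:27*1182329687817135+28460103232088385=60383004803151030
[29] T[29,19]:28*60383004803151030+1340675942971287195=3031400077459516035
Read c(29,19) = 3031400077459516035.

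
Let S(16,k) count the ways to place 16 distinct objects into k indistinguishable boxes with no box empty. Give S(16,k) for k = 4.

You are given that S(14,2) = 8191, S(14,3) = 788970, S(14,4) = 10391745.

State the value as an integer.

171798901

r15: T_15,3=3×788970+8191=2375101; T_15,4=4×10391745+788970=42355950
r16: T_16,4=4×42355950+2375101=171798901
Read S(16,4) = 171798901.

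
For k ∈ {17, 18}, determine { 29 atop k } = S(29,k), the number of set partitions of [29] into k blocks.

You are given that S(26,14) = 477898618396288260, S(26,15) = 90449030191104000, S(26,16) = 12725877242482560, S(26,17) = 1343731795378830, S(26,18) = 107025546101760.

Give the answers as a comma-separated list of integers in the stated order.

21818248085373723570, 2598531274376323650

@27  (27,15):90449030191104000·15+477898618396288260→1834634071262848260, (27,16):12725877242482560·16+90449030191104000→294063066070824960, (27,17):1343731795378830·17+12725877242482560→35569317763922670, (27,18):107025546101760·18+1343731795378830→3270191625210510
@28  (28,16):294063066070824960·16+1834634071262848260→6539643128396047620, (28,17):35569317763922670·17+294063066070824960→898741468057510350, (28,18):3270191625210510·18+35569317763922670→94432767017711850
@29  (29,17):898741468057510350·17+6539643128396047620→21818248085373723570, (29,18):94432767017711850·18+898741468057510350→2598531274376323650
Read S(29,17) = 21818248085373723570, S(29,18) = 2598531274376323650.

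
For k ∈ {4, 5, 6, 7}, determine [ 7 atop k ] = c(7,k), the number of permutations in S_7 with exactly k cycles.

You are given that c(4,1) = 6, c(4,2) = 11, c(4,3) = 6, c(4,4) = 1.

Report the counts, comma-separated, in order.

row 5: T[5][2]=4·11+6=50  T[5][3]=4·6+11=35  T[5][4]=4·1+6=10  T[5][5]=4·0+1=1
row 6: T[6][3]=5·35+50=225  T[6][4]=5·10+35=85  T[6][5]=5·1+10=15  T[6][6]=5·0+1=1
row 7: T[7][4]=6·85+225=735  T[7][5]=6·15+85=175  T[7][6]=6·1+15=21  T[7][7]=6·0+1=1
Read c(7,4) = 735, c(7,5) = 175, c(7,6) = 21, c(7,7) = 1.

735, 175, 21, 1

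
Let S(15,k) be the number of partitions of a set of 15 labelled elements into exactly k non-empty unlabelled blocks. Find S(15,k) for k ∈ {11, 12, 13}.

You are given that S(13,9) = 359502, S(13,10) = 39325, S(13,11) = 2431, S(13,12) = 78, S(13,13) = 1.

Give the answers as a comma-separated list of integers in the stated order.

r14: T_14,10=10×39325+359502=752752; T_14,11=11×2431+39325=66066; T_14,12=12×78+2431=3367; T_14,13=13×1+78=91
r15: T_15,11=11×66066+752752=1479478; T_15,12=12×3367+66066=106470; T_15,13=13×91+3367=4550
Read S(15,11) = 1479478, S(15,12) = 106470, S(15,13) = 4550.

1479478, 106470, 4550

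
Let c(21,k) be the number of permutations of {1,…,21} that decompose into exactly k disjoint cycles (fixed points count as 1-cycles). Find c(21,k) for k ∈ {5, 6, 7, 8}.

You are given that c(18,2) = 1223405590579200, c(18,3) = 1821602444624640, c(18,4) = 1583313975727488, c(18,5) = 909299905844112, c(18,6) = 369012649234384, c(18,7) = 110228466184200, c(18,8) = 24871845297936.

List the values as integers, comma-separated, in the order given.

8037811822645051776, 3599979517947607200, 1206647803780373360, 311333643161390640

@19  (19,3):1821602444624640·18+1223405590579200→34012249593822720, (19,4):1583313975727488·18+1821602444624640→30321254007719424, (19,5):909299905844112·18+1583313975727488→17950712280921504, (19,6):369012649234384·18+909299905844112→7551527592063024, (19,7):110228466184200·18+369012649234384→2353125040549984, (19,8):24871845297936·18+110228466184200→557921681547048
@20  (20,4):30321254007719424·19+34012249593822720→610116075740491776, (20,5):17950712280921504·19+30321254007719424→371384787345228000, (20,6):7551527592063024·19+17950712280921504→161429736530118960, (20,7):2353125040549984·19+7551527592063024→52260903362512720, (20,8):557921681547048·19+2353125040549984→12953636989943896
@21  (21,5):371384787345228000·20+610116075740491776→8037811822645051776, (21,6):161429736530118960·20+371384787345228000→3599979517947607200, (21,7):52260903362512720·20+161429736530118960→1206647803780373360, (21,8):12953636989943896·20+52260903362512720→311333643161390640
Read c(21,5) = 8037811822645051776, c(21,6) = 3599979517947607200, c(21,7) = 1206647803780373360, c(21,8) = 311333643161390640.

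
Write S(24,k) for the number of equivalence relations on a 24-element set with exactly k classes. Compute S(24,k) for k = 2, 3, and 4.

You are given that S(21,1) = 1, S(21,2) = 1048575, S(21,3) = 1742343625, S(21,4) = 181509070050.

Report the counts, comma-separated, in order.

8388607, 47063200806, 11681056634501

row 22: T[22][1]=1·1+0=1  T[22][2]=2·1048575+1=2097151  T[22][3]=3·1742343625+1048575=5228079450  T[22][4]=4·181509070050+1742343625=727778623825
row 23: T[23][1]=1·1+0=1  T[23][2]=2·2097151+1=4194303  T[23][3]=3·5228079450+2097151=15686335501  T[23][4]=4·727778623825+5228079450=2916342574750
row 24: T[24][2]=2·4194303+1=8388607  T[24][3]=3·15686335501+4194303=47063200806  T[24][4]=4·2916342574750+15686335501=11681056634501
Read S(24,2) = 8388607, S(24,3) = 47063200806, S(24,4) = 11681056634501.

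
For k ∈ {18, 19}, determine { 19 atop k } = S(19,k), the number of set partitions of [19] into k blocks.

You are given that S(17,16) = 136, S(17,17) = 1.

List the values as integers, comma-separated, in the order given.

i=18: T(18,17)=136+17·1=153 | T(18,18)=1+18·0=1
i=19: T(19,18)=153+18·1=171 | T(19,19)=1+19·0=1
Read S(19,18) = 171, S(19,19) = 1.

171, 1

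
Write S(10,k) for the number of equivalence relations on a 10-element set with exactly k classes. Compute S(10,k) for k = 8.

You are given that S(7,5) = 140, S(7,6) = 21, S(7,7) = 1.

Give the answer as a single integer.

r8: T_8,6=6×21+140=266; T_8,7=7×1+21=28; T_8,8=8×0+1=1
r9: T_9,7=7×28+266=462; T_9,8=8×1+28=36
r10: T_10,8=8×36+462=750
Read S(10,8) = 750.

750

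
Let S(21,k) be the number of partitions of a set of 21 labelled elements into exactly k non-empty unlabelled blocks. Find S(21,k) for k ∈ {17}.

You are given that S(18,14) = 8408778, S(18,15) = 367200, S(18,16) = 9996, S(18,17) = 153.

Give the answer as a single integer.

@19  (19,15):367200·15+8408778→13916778, (19,16):9996·16+367200→527136, (19,17):153·17+9996→12597
@20  (20,16):527136·16+13916778→22350954, (20,17):12597·17+527136→741285
@21  (21,17):741285·17+22350954→34952799
Read S(21,17) = 34952799.

34952799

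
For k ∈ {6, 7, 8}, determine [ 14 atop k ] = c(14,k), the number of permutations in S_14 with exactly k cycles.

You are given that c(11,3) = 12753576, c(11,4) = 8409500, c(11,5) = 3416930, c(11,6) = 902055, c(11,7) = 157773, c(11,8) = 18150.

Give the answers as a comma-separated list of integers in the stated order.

3336118786, 790943153, 135036473

row 12: T[12][4]=11·8409500+12753576=105258076  T[12][5]=11·3416930+8409500=45995730  T[12][6]=11·902055+3416930=13339535  T[12][7]=11·157773+902055=2637558  T[12][8]=11·18150+157773=357423
row 13: T[13][5]=12·45995730+105258076=657206836  T[13][6]=12·13339535+45995730=206070150  T[13][7]=12·2637558+13339535=44990231  T[13][8]=12·357423+2637558=6926634
row 14: T[14][6]=13·206070150+657206836=3336118786  T[14][7]=13·44990231+206070150=790943153  T[14][8]=13·6926634+44990231=135036473
Read c(14,6) = 3336118786, c(14,7) = 790943153, c(14,8) = 135036473.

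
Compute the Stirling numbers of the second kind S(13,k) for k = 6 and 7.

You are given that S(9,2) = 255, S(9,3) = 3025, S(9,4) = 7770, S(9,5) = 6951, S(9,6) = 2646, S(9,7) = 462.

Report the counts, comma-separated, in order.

row 10: T[10][3]=3·3025+255=9330  T[10][4]=4·7770+3025=34105  T[10][5]=5·6951+7770=42525  T[10][6]=6·2646+6951=22827  T[10][7]=7·462+2646=5880
row 11: T[11][4]=4·34105+9330=145750  T[11][5]=5·42525+34105=246730  T[11][6]=6·22827+42525=179487  T[11][7]=7·5880+22827=63987
row 12: T[12][5]=5·246730+145750=1379400  T[12][6]=6·179487+246730=1323652  T[12][7]=7·63987+179487=627396
row 13: T[13][6]=6·1323652+1379400=9321312  T[13][7]=7·627396+1323652=5715424
Read S(13,6) = 9321312, S(13,7) = 5715424.

9321312, 5715424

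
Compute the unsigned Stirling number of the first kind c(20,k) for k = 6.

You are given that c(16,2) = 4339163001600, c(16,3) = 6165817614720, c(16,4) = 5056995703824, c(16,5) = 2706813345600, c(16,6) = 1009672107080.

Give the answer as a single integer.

i=17: T(17,3)=4339163001600+16·6165817614720=102992244837120 | T(17,4)=6165817614720+16·5056995703824=87077748875904 | T(17,5)=5056995703824+16·2706813345600=48366009233424 | T(17,6)=2706813345600+16·1009672107080=18861567058880
i=18: T(18,4)=102992244837120+17·87077748875904=1583313975727488 | T(18,5)=87077748875904+17·48366009233424=909299905844112 | T(18,6)=48366009233424+17·18861567058880=369012649234384
i=19: T(19,5)=1583313975727488+18·909299905844112=17950712280921504 | T(19,6)=909299905844112+18·369012649234384=7551527592063024
i=20: T(20,6)=17950712280921504+19·7551527592063024=161429736530118960
Read c(20,6) = 161429736530118960.

161429736530118960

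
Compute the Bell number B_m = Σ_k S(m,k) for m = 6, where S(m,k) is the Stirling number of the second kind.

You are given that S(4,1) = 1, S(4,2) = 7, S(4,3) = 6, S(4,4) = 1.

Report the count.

@5  (5,1):1·1+0→1, (5,2):7·2+1→15, (5,3):6·3+7→25, (5,4):1·4+6→10, (5,5):0·5+1→1
@6  (6,1):1·1+0→1, (6,2):15·2+1→31, (6,3):25·3+15→90, (6,4):10·4+25→65, (6,5):1·5+10→15, (6,6):0·6+1→1
B_6 = ΣS(6,k) = 1+31+90+65+15+1 = 203

203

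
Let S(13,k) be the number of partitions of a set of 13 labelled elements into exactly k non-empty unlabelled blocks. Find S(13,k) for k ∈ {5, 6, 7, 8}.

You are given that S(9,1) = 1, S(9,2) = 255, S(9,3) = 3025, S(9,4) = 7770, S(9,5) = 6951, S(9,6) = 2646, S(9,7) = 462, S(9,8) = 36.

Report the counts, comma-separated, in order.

@10  (10,2):255·2+1→511, (10,3):3025·3+255→9330, (10,4):7770·4+3025→34105, (10,5):6951·5+7770→42525, (10,6):2646·6+6951→22827, (10,7):462·7+2646→5880, (10,8):36·8+462→750
@11  (11,3):9330·3+511→28501, (11,4):34105·4+9330→145750, (11,5):42525·5+34105→246730, (11,6):22827·6+42525→179487, (11,7):5880·7+22827→63987, (11,8):750·8+5880→11880
@12  (12,4):145750·4+28501→611501, (12,5):246730·5+145750→1379400, (12,6):179487·6+246730→1323652, (12,7):63987·7+179487→627396, (12,8):11880·8+63987→159027
@13  (13,5):1379400·5+611501→7508501, (13,6):1323652·6+1379400→9321312, (13,7):627396·7+1323652→5715424, (13,8):159027·8+627396→1899612
Read S(13,5) = 7508501, S(13,6) = 9321312, S(13,7) = 5715424, S(13,8) = 1899612.

7508501, 9321312, 5715424, 1899612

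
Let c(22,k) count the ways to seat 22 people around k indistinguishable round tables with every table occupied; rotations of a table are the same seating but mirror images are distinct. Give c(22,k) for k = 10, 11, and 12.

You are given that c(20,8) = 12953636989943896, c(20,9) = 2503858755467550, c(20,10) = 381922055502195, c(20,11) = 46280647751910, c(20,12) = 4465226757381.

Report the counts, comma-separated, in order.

i=21: T(21,9)=12953636989943896+20·2503858755467550=63030812099294896 | T(21,10)=2503858755467550+20·381922055502195=10142299865511450 | T(21,11)=381922055502195+20·46280647751910=1307535010540395 | T(21,12)=46280647751910+20·4465226757381=135585182899530
i=22: T(22,10)=63030812099294896+21·10142299865511450=276019109275035346 | T(22,11)=10142299865511450+21·1307535010540395=37600535086859745 | T(22,12)=1307535010540395+21·135585182899530=4154823851430525
Read c(22,10) = 276019109275035346, c(22,11) = 37600535086859745, c(22,12) = 4154823851430525.

276019109275035346, 37600535086859745, 4154823851430525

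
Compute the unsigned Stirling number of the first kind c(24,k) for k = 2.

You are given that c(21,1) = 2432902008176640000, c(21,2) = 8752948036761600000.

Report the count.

96538966652493066240000

@22  (22,1):2432902008176640000·21+0→51090942171709440000, (22,2):8752948036761600000·21+2432902008176640000→186244810780170240000
@23  (23,1):51090942171709440000·22+0→1124000727777607680000, (23,2):186244810780170240000·22+51090942171709440000→4148476779335454720000
@24  (24,2):4148476779335454720000·23+1124000727777607680000→96538966652493066240000
Read c(24,2) = 96538966652493066240000.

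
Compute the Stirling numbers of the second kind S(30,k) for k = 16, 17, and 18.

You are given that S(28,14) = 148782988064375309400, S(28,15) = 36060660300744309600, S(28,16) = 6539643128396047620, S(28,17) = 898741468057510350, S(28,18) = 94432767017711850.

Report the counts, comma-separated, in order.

r29: T_29,15=15×36060660300744309600+148782988064375309400=689692892575539953400; T_29,16=16×6539643128396047620+36060660300744309600=140694950355081071520; T_29,17=17×898741468057510350+6539643128396047620=21818248085373723570; T_29,18=18×94432767017711850+898741468057510350=2598531274376323650
r30: T_30,16=16×140694950355081071520+689692892575539953400=2940812098256837097720; T_30,17=17×21818248085373723570+140694950355081071520=511605167806434372210; T_30,18=18×2598531274376323650+21818248085373723570=68591811024147549270
Read S(30,16) = 2940812098256837097720, S(30,17) = 511605167806434372210, S(30,18) = 68591811024147549270.

2940812098256837097720, 511605167806434372210, 68591811024147549270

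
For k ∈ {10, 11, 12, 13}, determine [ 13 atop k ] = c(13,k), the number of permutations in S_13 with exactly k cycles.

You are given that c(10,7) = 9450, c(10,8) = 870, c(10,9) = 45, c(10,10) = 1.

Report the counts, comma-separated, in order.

55770, 2717, 78, 1

r11: T_11,8=10×870+9450=18150; T_11,9=10×45+870=1320; T_11,10=10×1+45=55; T_11,11=10×0+1=1
r12: T_12,9=11×1320+18150=32670; T_12,10=11×55+1320=1925; T_12,11=11×1+55=66; T_12,12=11×0+1=1
r13: T_13,10=12×1925+32670=55770; T_13,11=12×66+1925=2717; T_13,12=12×1+66=78; T_13,13=12×0+1=1
Read c(13,10) = 55770, c(13,11) = 2717, c(13,12) = 78, c(13,13) = 1.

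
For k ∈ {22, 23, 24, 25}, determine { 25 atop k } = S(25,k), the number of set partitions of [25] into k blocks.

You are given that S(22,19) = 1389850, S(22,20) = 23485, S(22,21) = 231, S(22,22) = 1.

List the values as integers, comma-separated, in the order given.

3200450, 40250, 300, 1

@23  (23,20):23485·20+1389850→1859550, (23,21):231·21+23485→28336, (23,22):1·22+231→253, (23,23):0·23+1→1
@24  (24,21):28336·21+1859550→2454606, (24,22):253·22+28336→33902, (24,23):1·23+253→276, (24,24):0·24+1→1
@25  (25,22):33902·22+2454606→3200450, (25,23):276·23+33902→40250, (25,24):1·24+276→300, (25,25):0·25+1→1
Read S(25,22) = 3200450, S(25,23) = 40250, S(25,24) = 300, S(25,25) = 1.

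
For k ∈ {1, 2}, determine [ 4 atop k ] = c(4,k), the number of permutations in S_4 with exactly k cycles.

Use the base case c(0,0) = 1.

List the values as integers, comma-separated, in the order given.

[1] T[1,1]:0*0+1=1
[2] T[2,1]:1*1+0=1 · T[2,2]:1*0+1=1
[3] T[3,1]:2*1+0=2 · T[3,2]:2*1+1=3
[4] T[4,1]:3*2+0=6 · T[4,2]:3*3+2=11
Read c(4,1) = 6, c(4,2) = 11.

6, 11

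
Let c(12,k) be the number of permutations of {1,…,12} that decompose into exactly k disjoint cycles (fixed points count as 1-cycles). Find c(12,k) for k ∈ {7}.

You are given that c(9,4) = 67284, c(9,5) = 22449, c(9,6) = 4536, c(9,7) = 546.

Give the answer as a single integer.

@10  (10,5):22449·9+67284→269325, (10,6):4536·9+22449→63273, (10,7):546·9+4536→9450
@11  (11,6):63273·10+269325→902055, (11,7):9450·10+63273→157773
@12  (12,7):157773·11+902055→2637558
Read c(12,7) = 2637558.

2637558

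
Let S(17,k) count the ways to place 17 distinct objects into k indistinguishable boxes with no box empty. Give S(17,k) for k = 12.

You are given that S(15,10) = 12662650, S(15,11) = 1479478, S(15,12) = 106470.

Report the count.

[16] T[16,11]:11*1479478+12662650=28936908 · T[16,12]:12*106470+1479478=2757118
[17] T[17,12]:12*2757118+28936908=62022324
Read S(17,12) = 62022324.

62022324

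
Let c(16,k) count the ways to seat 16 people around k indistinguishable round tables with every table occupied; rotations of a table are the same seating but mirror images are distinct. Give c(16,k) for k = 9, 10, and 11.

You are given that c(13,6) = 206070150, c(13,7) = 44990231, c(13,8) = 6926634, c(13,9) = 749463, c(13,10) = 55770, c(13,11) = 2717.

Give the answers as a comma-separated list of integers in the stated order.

8207628000, 928095740, 78558480

@14  (14,7):44990231·13+206070150→790943153, (14,8):6926634·13+44990231→135036473, (14,9):749463·13+6926634→16669653, (14,10):55770·13+749463→1474473, (14,11):2717·13+55770→91091
@15  (15,8):135036473·14+790943153→2681453775, (15,9):16669653·14+135036473→368411615, (15,10):1474473·14+16669653→37312275, (15,11):91091·14+1474473→2749747
@16  (16,9):368411615·15+2681453775→8207628000, (16,10):37312275·15+368411615→928095740, (16,11):2749747·15+37312275→78558480
Read c(16,9) = 8207628000, c(16,10) = 928095740, c(16,11) = 78558480.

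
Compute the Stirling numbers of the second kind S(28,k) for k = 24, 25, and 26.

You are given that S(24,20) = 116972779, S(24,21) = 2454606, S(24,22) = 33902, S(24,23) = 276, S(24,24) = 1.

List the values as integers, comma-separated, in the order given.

[25] T[25,21]:21*2454606+116972779=168519505 · T[25,22]:22*33902+2454606=3200450 · T[25,23]:23*276+33902=40250 · T[25,24]:24*1+276=300 · T[25,25]:25*0+1=1
[26] T[26,22]:22*3200450+168519505=238929405 · T[26,23]:23*40250+3200450=4126200 · T[26,24]:24*300+40250=47450 · T[26,25]:25*1+300=325 · T[26,26]:26*0+1=1
[27] T[27,23]:23*4126200+238929405=333832005 · T[27,24]:24*47450+4126200=5265000 · T[27,25]:25*325+47450=55575 · T[27,26]:26*1+325=351
[28] T[28,24]:24*5265000+333832005=460192005 · T[28,25]:25*55575+5265000=6654375 · T[28,26]:26*351+55575=64701
Read S(28,24) = 460192005, S(28,25) = 6654375, S(28,26) = 64701.

460192005, 6654375, 64701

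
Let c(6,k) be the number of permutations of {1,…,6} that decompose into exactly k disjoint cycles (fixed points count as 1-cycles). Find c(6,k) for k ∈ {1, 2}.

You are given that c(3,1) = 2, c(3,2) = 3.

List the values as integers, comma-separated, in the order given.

row 4: T[4][1]=3·2+0=6  T[4][2]=3·3+2=11
row 5: T[5][1]=4·6+0=24  T[5][2]=4·11+6=50
row 6: T[6][1]=5·24+0=120  T[6][2]=5·50+24=274
Read c(6,1) = 120, c(6,2) = 274.

120, 274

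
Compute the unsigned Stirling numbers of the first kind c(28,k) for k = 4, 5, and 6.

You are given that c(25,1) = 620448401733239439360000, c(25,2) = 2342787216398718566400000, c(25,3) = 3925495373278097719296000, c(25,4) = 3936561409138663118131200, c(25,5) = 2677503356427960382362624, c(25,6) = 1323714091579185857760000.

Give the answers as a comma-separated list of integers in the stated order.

@26  (26,2):2342787216398718566400000·25+620448401733239439360000→59190128811701203599360000, (26,3):3925495373278097719296000·25+2342787216398718566400000→100480171548351161548800000, (26,4):3936561409138663118131200·25+3925495373278097719296000→102339530601744675672576000, (26,5):2677503356427960382362624·25+3936561409138663118131200→70874145319837672677196800, (26,6):1323714091579185857760000·25+2677503356427960382362624→35770355645907606826362624
@27  (27,3):100480171548351161548800000·26+59190128811701203599360000→2671674589068831403868160000, (27,4):102339530601744675672576000·26+100480171548351161548800000→2761307967193712729035776000, (27,5):70874145319837672677196800·26+102339530601744675672576000→1945067308917524165279692800, (27,6):35770355645907606826362624·26+70874145319837672677196800→1000903392113435450162625024
@28  (28,4):2761307967193712729035776000·27+2671674589068831403868160000→77226989703299075087834112000, (28,5):1945067308917524165279692800·27+2761307967193712729035776000→55278125307966865191587481600, (28,6):1000903392113435450162625024·27+1945067308917524165279692800→28969458895980281319670568448
Read c(28,4) = 77226989703299075087834112000, c(28,5) = 55278125307966865191587481600, c(28,6) = 28969458895980281319670568448.

77226989703299075087834112000, 55278125307966865191587481600, 28969458895980281319670568448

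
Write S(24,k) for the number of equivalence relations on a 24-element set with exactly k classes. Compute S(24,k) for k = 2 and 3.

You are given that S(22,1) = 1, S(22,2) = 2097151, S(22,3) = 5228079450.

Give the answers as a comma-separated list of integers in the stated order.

8388607, 47063200806

[23] T[23,1]:1*1+0=1 · T[23,2]:2*2097151+1=4194303 · T[23,3]:3*5228079450+2097151=15686335501
[24] T[24,2]:2*4194303+1=8388607 · T[24,3]:3*15686335501+4194303=47063200806
Read S(24,2) = 8388607, S(24,3) = 47063200806.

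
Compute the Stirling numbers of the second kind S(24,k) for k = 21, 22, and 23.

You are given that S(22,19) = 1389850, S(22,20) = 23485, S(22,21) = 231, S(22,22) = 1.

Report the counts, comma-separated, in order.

[23] T[23,20]:20*23485+1389850=1859550 · T[23,21]:21*231+23485=28336 · T[23,22]:22*1+231=253 · T[23,23]:23*0+1=1
[24] T[24,21]:21*28336+1859550=2454606 · T[24,22]:22*253+28336=33902 · T[24,23]:23*1+253=276
Read S(24,21) = 2454606, S(24,22) = 33902, S(24,23) = 276.

2454606, 33902, 276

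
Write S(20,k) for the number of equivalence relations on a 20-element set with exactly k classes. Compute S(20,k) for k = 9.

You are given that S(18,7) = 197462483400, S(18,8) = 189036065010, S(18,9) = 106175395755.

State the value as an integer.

i=19: T(19,8)=197462483400+8·189036065010=1709751003480 | T(19,9)=189036065010+9·106175395755=1144614626805
i=20: T(20,9)=1709751003480+9·1144614626805=12011282644725
Read S(20,9) = 12011282644725.

12011282644725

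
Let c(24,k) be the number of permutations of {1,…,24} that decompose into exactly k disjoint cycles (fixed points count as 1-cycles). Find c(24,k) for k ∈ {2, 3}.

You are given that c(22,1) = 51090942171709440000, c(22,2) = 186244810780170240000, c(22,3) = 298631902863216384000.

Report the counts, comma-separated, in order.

96538966652493066240000, 159539850276066860544000

@23  (23,1):51090942171709440000·22+0→1124000727777607680000, (23,2):186244810780170240000·22+51090942171709440000→4148476779335454720000, (23,3):298631902863216384000·22+186244810780170240000→6756146673770930688000
@24  (24,2):4148476779335454720000·23+1124000727777607680000→96538966652493066240000, (24,3):6756146673770930688000·23+4148476779335454720000→159539850276066860544000
Read c(24,2) = 96538966652493066240000, c(24,3) = 159539850276066860544000.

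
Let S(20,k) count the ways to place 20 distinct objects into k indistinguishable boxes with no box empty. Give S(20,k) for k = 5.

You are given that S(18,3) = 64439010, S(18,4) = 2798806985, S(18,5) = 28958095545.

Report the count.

r19: T_19,4=4×2798806985+64439010=11259666950; T_19,5=5×28958095545+2798806985=147589284710
r20: T_20,5=5×147589284710+11259666950=749206090500
Read S(20,5) = 749206090500.

749206090500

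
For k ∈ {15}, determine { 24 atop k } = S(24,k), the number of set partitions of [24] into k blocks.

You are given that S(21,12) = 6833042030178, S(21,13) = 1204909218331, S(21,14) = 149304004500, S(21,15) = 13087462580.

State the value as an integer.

r22: T_22,13=13×1204909218331+6833042030178=22496861868481; T_22,14=14×149304004500+1204909218331=3295165281331; T_22,15=15×13087462580+149304004500=345615943200
r23: T_23,14=14×3295165281331+22496861868481=68629175807115; T_23,15=15×345615943200+3295165281331=8479404429331
r24: T_24,15=15×8479404429331+68629175807115=195820242247080
Read S(24,15) = 195820242247080.

195820242247080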